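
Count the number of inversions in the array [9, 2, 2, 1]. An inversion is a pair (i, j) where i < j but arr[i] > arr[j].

Finding inversions in [9, 2, 2, 1]:

(0, 1): arr[0]=9 > arr[1]=2
(0, 2): arr[0]=9 > arr[2]=2
(0, 3): arr[0]=9 > arr[3]=1
(1, 3): arr[1]=2 > arr[3]=1
(2, 3): arr[2]=2 > arr[3]=1

Total inversions: 5

The array has 5 inversion(s): (0,1), (0,2), (0,3), (1,3), (2,3). Each pair (i,j) satisfies i < j and arr[i] > arr[j].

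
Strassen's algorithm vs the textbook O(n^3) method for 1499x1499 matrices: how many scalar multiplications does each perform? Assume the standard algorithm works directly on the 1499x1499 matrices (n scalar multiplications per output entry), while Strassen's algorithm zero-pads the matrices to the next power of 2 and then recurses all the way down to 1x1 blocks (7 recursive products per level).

Matrix multiplication for 1499x1499 matrices:

Strassen's algorithm requires power-of-2 dimensions. Pad 1499x1499 to 2048x2048 (next power of 2).

Standard algorithm: 1499^3 = 3368254499 multiplications
Strassen's algorithm: 7^(log2(2048)) = 7^11 = 1977326743 multiplications
Savings: 3368254499 - 1977326743 = 1390927756 multiplications

Standard: 3368254499 multiplications (1499^3). Strassen: 1977326743 multiplications (7^11, after padding to 2048x2048). Strassen reduces 8 recursive multiplications to 7 at each level.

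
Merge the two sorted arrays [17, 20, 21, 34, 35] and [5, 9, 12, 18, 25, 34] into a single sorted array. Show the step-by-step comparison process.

Merging process:

Compare 17 vs 5: take 5 from right. Merged: [5]
Compare 17 vs 9: take 9 from right. Merged: [5, 9]
Compare 17 vs 12: take 12 from right. Merged: [5, 9, 12]
Compare 17 vs 18: take 17 from left. Merged: [5, 9, 12, 17]
Compare 20 vs 18: take 18 from right. Merged: [5, 9, 12, 17, 18]
Compare 20 vs 25: take 20 from left. Merged: [5, 9, 12, 17, 18, 20]
Compare 21 vs 25: take 21 from left. Merged: [5, 9, 12, 17, 18, 20, 21]
Compare 34 vs 25: take 25 from right. Merged: [5, 9, 12, 17, 18, 20, 21, 25]
Compare 34 vs 34: take 34 from left. Merged: [5, 9, 12, 17, 18, 20, 21, 25, 34]
Compare 35 vs 34: take 34 from right. Merged: [5, 9, 12, 17, 18, 20, 21, 25, 34, 34]
Append remaining from left: [35]. Merged: [5, 9, 12, 17, 18, 20, 21, 25, 34, 34, 35]

Final merged array: [5, 9, 12, 17, 18, 20, 21, 25, 34, 34, 35]
Total comparisons: 10

The merged array is [5, 9, 12, 17, 18, 20, 21, 25, 34, 34, 35], requiring 10 comparisons. The merge step runs in O(n) time where n is the total number of elements.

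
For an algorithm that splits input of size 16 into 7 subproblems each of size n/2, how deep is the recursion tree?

For divide and conquer with division factor 2:

Problem sizes at each level:
Level 0: 16
Level 1: 8
Level 2: 4
Level 3: 2
Level 4: 1

The root is level 0 and the size-1 base case is level 4 (the tree spans levels 0 through 4, i.e. 5 levels counting the root), so the depth is the number of divisions: log_2(16) = 4

The recursion tree depth is log_2(16) = 4. At each level, the problem size is divided by 2, so it takes 4 divisions to reduce to a base case of size 1. The algorithm makes 7 recursive calls at each level.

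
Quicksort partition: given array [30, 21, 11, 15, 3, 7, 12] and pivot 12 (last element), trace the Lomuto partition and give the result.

Lomuto partition with pivot = 12:

Initial array: [30, 21, 11, 15, 3, 7, 12]

arr[0]=30 > 12: no swap
arr[1]=21 > 12: no swap
arr[2]=11 <= 12: swap with position 0, array becomes [11, 21, 30, 15, 3, 7, 12]
arr[3]=15 > 12: no swap
arr[4]=3 <= 12: swap with position 1, array becomes [11, 3, 30, 15, 21, 7, 12]
arr[5]=7 <= 12: swap with position 2, array becomes [11, 3, 7, 15, 21, 30, 12]

Place pivot at position 3: [11, 3, 7, 12, 21, 30, 15]
Pivot position: 3

After partitioning with pivot 12, the array becomes [11, 3, 7, 12, 21, 30, 15]. The pivot is placed at index 3. All elements to the left of the pivot are <= 12, and all elements to the right are > 12.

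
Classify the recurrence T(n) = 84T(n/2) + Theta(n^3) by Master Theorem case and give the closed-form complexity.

Master Theorem for T(n) = 84T(n/2) + O(n^3):

a = 84, b = 2, c = 3
log_b(a) = log_2(84) = 6.3923

Case 1: c = 3 < log_2(84) = 6.3923
T(n) = O(n^(log_2 84))

For T(n) = 84T(n/2) + O(n^3): log_2(84) = 6.3923. This is Case 1 of the Master Theorem (c < log_b(a), work dominated by leaves), giving O(n^(log_2 84)).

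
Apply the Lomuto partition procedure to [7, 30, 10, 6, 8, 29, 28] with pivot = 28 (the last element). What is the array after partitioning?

Lomuto partition with pivot = 28:

Initial array: [7, 30, 10, 6, 8, 29, 28]

arr[0]=7 <= 28: swap with position 0, array becomes [7, 30, 10, 6, 8, 29, 28]
arr[1]=30 > 28: no swap
arr[2]=10 <= 28: swap with position 1, array becomes [7, 10, 30, 6, 8, 29, 28]
arr[3]=6 <= 28: swap with position 2, array becomes [7, 10, 6, 30, 8, 29, 28]
arr[4]=8 <= 28: swap with position 3, array becomes [7, 10, 6, 8, 30, 29, 28]
arr[5]=29 > 28: no swap

Place pivot at position 4: [7, 10, 6, 8, 28, 29, 30]
Pivot position: 4

After partitioning with pivot 28, the array becomes [7, 10, 6, 8, 28, 29, 30]. The pivot is placed at index 4. All elements to the left of the pivot are <= 28, and all elements to the right are > 28.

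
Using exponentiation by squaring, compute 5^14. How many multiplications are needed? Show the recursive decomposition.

Computing 5^14 by squaring (build up from 5^1; each line after the first costs one multiplication):

5^1 = 5
5^2 = (5^1)^2 = 5^2 = 25
5^3 = 5 * 5^2 = 5 * 25 = 125
5^6 = (5^3)^2 = 125^2 = 15625
5^7 = 5 * 5^6 = 5 * 15625 = 78125
5^14 = (5^7)^2 = 78125^2 = 6103515625

Result: 6103515625
Multiplications needed: 5 (5 lines after 5^1)

5^14 = 6103515625. Using exponentiation by squaring, this requires 5 multiplications. The key idea: if the exponent is even, square the half-power; if odd, multiply by the base once.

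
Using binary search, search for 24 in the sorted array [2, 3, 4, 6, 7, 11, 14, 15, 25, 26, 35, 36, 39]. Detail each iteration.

Binary search for 24 in [2, 3, 4, 6, 7, 11, 14, 15, 25, 26, 35, 36, 39]:

lo=0, hi=12, mid=6, arr[mid]=14 -> 14 < 24, search right half
lo=7, hi=12, mid=9, arr[mid]=26 -> 26 > 24, search left half
lo=7, hi=8, mid=7, arr[mid]=15 -> 15 < 24, search right half
lo=8, hi=8, mid=8, arr[mid]=25 -> 25 > 24, search left half
lo=8 > hi=7, target 24 not found

Binary search determines that 24 is not in the array after 4 comparisons. The search space was exhausted without finding the target.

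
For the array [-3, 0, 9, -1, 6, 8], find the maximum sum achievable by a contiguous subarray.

Using Kadane's algorithm on [-3, 0, 9, -1, 6, 8]:

Scanning through the array:
Position 1 (value 0): max_ending_here = 0, max_so_far = 0
Position 2 (value 9): max_ending_here = 9, max_so_far = 9
Position 3 (value -1): max_ending_here = 8, max_so_far = 9
Position 4 (value 6): max_ending_here = 14, max_so_far = 14
Position 5 (value 8): max_ending_here = 22, max_so_far = 22

Maximum subarray: [0, 9, -1, 6, 8]
Maximum sum: 22

The maximum subarray is [0, 9, -1, 6, 8] with sum 22. This subarray runs from index 1 to index 5.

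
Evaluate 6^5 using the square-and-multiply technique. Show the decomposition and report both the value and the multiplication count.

Computing 6^5 by squaring (build up from 6^1; each line after the first costs one multiplication):

6^1 = 6
6^2 = (6^1)^2 = 6^2 = 36
6^4 = (6^2)^2 = 36^2 = 1296
6^5 = 6 * 6^4 = 6 * 1296 = 7776

Result: 7776
Multiplications needed: 3 (3 lines after 6^1)

6^5 = 7776. Using exponentiation by squaring, this requires 3 multiplications. The key idea: if the exponent is even, square the half-power; if odd, multiply by the base once.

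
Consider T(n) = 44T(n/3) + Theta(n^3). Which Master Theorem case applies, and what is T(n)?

Master Theorem for T(n) = 44T(n/3) + O(n^3):

a = 44, b = 3, c = 3
log_b(a) = log_3(44) = 3.4445

Case 1: c = 3 < log_3(44) = 3.4445
T(n) = O(n^(log_3 44))

For T(n) = 44T(n/3) + O(n^3): log_3(44) = 3.4445. This is Case 1 of the Master Theorem (c < log_b(a), work dominated by leaves), giving O(n^(log_3 44)).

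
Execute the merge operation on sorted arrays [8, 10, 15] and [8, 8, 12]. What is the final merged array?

Merging process:

Compare 8 vs 8: take 8 from left. Merged: [8]
Compare 10 vs 8: take 8 from right. Merged: [8, 8]
Compare 10 vs 8: take 8 from right. Merged: [8, 8, 8]
Compare 10 vs 12: take 10 from left. Merged: [8, 8, 8, 10]
Compare 15 vs 12: take 12 from right. Merged: [8, 8, 8, 10, 12]
Append remaining from left: [15]. Merged: [8, 8, 8, 10, 12, 15]

Final merged array: [8, 8, 8, 10, 12, 15]
Total comparisons: 5

The merged array is [8, 8, 8, 10, 12, 15], requiring 5 comparisons. The merge step runs in O(n) time where n is the total number of elements.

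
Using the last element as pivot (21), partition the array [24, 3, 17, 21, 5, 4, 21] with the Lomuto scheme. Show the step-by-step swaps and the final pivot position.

Lomuto partition with pivot = 21:

Initial array: [24, 3, 17, 21, 5, 4, 21]

arr[0]=24 > 21: no swap
arr[1]=3 <= 21: swap with position 0, array becomes [3, 24, 17, 21, 5, 4, 21]
arr[2]=17 <= 21: swap with position 1, array becomes [3, 17, 24, 21, 5, 4, 21]
arr[3]=21 <= 21: swap with position 2, array becomes [3, 17, 21, 24, 5, 4, 21]
arr[4]=5 <= 21: swap with position 3, array becomes [3, 17, 21, 5, 24, 4, 21]
arr[5]=4 <= 21: swap with position 4, array becomes [3, 17, 21, 5, 4, 24, 21]

Place pivot at position 5: [3, 17, 21, 5, 4, 21, 24]
Pivot position: 5

After partitioning with pivot 21, the array becomes [3, 17, 21, 5, 4, 21, 24]. The pivot is placed at index 5. All elements to the left of the pivot are <= 21, and all elements to the right are > 21.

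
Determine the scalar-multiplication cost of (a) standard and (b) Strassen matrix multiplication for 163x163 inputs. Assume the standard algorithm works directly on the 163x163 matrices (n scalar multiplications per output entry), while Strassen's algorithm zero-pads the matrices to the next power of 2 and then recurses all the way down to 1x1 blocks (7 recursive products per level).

Matrix multiplication for 163x163 matrices:

Strassen's algorithm requires power-of-2 dimensions. Pad 163x163 to 256x256 (next power of 2).

Standard algorithm: 163^3 = 4330747 multiplications
Strassen's algorithm: 7^(log2(256)) = 7^8 = 5764801 multiplications
Difference: 4330747 - 5764801 = -1434054 (Strassen uses MORE here due to padding overhead — for small or just-over-power-of-2 n, padding can outweigh the per-level savings)

Standard: 4330747 multiplications (163^3). Strassen: 5764801 multiplications (7^8, after padding to 256x256). Strassen reduces 8 recursive multiplications to 7 at each level.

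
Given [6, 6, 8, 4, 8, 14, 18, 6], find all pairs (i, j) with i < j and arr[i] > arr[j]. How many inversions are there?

Finding inversions in [6, 6, 8, 4, 8, 14, 18, 6]:

(0, 3): arr[0]=6 > arr[3]=4
(1, 3): arr[1]=6 > arr[3]=4
(2, 3): arr[2]=8 > arr[3]=4
(2, 7): arr[2]=8 > arr[7]=6
(4, 7): arr[4]=8 > arr[7]=6
(5, 7): arr[5]=14 > arr[7]=6
(6, 7): arr[6]=18 > arr[7]=6

Total inversions: 7

The array has 7 inversion(s): (0,3), (1,3), (2,3), (2,7), (4,7), (5,7), (6,7). Each pair (i,j) satisfies i < j and arr[i] > arr[j].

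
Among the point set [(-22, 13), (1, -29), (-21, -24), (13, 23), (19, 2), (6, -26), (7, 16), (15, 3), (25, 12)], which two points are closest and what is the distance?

Computing all pairwise distances among 9 points:

d((-22, 13), (1, -29)) = 47.8853
d((-22, 13), (-21, -24)) = 37.0135
d((-22, 13), (13, 23)) = 36.4005
d((-22, 13), (19, 2)) = 42.45
d((-22, 13), (6, -26)) = 48.0104
d((-22, 13), (7, 16)) = 29.1548
d((-22, 13), (15, 3)) = 38.3275
d((-22, 13), (25, 12)) = 47.0106
d((1, -29), (-21, -24)) = 22.561
d((1, -29), (13, 23)) = 53.3667
d((1, -29), (19, 2)) = 35.8469
d((1, -29), (6, -26)) = 5.831
d((1, -29), (7, 16)) = 45.3982
d((1, -29), (15, 3)) = 34.9285
d((1, -29), (25, 12)) = 47.5079
d((-21, -24), (13, 23)) = 58.0086
d((-21, -24), (19, 2)) = 47.7074
d((-21, -24), (6, -26)) = 27.074
d((-21, -24), (7, 16)) = 48.8262
d((-21, -24), (15, 3)) = 45.0
d((-21, -24), (25, 12)) = 58.4123
d((13, 23), (19, 2)) = 21.8403
d((13, 23), (6, -26)) = 49.4975
d((13, 23), (7, 16)) = 9.2195
d((13, 23), (15, 3)) = 20.0998
d((13, 23), (25, 12)) = 16.2788
d((19, 2), (6, -26)) = 30.8707
d((19, 2), (7, 16)) = 18.4391
d((19, 2), (15, 3)) = 4.1231 <-- minimum
d((19, 2), (25, 12)) = 11.6619
d((6, -26), (7, 16)) = 42.0119
d((6, -26), (15, 3)) = 30.3645
d((6, -26), (25, 12)) = 42.4853
d((7, 16), (15, 3)) = 15.2643
d((7, 16), (25, 12)) = 18.4391
d((15, 3), (25, 12)) = 13.4536

Closest pair: (19, 2) and (15, 3) with distance 4.1231

The closest pair is (19, 2) and (15, 3) with Euclidean distance 4.1231. For 9 points, brute-force pairwise comparison is shown above. For large n, the divide-and-conquer algorithm (sort by x, recurse on halves, check the dividing strip) achieves O(n log n).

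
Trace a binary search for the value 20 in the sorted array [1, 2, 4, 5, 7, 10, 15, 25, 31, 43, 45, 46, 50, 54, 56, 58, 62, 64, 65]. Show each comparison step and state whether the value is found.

Binary search for 20 in [1, 2, 4, 5, 7, 10, 15, 25, 31, 43, 45, 46, 50, 54, 56, 58, 62, 64, 65]:

lo=0, hi=18, mid=9, arr[mid]=43 -> 43 > 20, search left half
lo=0, hi=8, mid=4, arr[mid]=7 -> 7 < 20, search right half
lo=5, hi=8, mid=6, arr[mid]=15 -> 15 < 20, search right half
lo=7, hi=8, mid=7, arr[mid]=25 -> 25 > 20, search left half
lo=7 > hi=6, target 20 not found

Binary search determines that 20 is not in the array after 4 comparisons. The search space was exhausted without finding the target.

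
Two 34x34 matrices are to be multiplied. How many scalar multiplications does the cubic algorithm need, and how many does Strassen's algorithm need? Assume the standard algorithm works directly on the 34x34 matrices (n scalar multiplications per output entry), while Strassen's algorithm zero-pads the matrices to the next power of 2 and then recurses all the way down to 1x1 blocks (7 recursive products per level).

Matrix multiplication for 34x34 matrices:

Strassen's algorithm requires power-of-2 dimensions. Pad 34x34 to 64x64 (next power of 2).

Standard algorithm: 34^3 = 39304 multiplications
Strassen's algorithm: 7^(log2(64)) = 7^6 = 117649 multiplications
Difference: 39304 - 117649 = -78345 (Strassen uses MORE here due to padding overhead — for small or just-over-power-of-2 n, padding can outweigh the per-level savings)

Standard: 39304 multiplications (34^3). Strassen: 117649 multiplications (7^6, after padding to 64x64). Strassen reduces 8 recursive multiplications to 7 at each level.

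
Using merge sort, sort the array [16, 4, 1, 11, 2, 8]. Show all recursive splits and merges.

Merge sort trace:

Split: [16, 4, 1, 11, 2, 8] -> [16, 4, 1] and [11, 2, 8]
  Split: [16, 4, 1] -> [16] and [4, 1]
    Split: [4, 1] -> [4] and [1]
    Merge: [4] + [1] -> [1, 4]
  Merge: [16] + [1, 4] -> [1, 4, 16]
  Split: [11, 2, 8] -> [11] and [2, 8]
    Split: [2, 8] -> [2] and [8]
    Merge: [2] + [8] -> [2, 8]
  Merge: [11] + [2, 8] -> [2, 8, 11]
Merge: [1, 4, 16] + [2, 8, 11] -> [1, 2, 4, 8, 11, 16]

Final sorted array: [1, 2, 4, 8, 11, 16]

The merge sort proceeds by recursively splitting the array and merging sorted halves.
After all merges, the sorted array is [1, 2, 4, 8, 11, 16].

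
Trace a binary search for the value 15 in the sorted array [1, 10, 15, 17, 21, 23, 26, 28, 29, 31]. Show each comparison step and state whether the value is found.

Binary search for 15 in [1, 10, 15, 17, 21, 23, 26, 28, 29, 31]:

lo=0, hi=9, mid=4, arr[mid]=21 -> 21 > 15, search left half
lo=0, hi=3, mid=1, arr[mid]=10 -> 10 < 15, search right half
lo=2, hi=3, mid=2, arr[mid]=15 -> Found target at index 2!

Binary search finds 15 at index 2 after 3 comparisons. The search repeatedly halves the search space by comparing with the middle element.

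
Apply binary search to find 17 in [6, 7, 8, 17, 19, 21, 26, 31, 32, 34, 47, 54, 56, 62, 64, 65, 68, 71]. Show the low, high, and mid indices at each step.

Binary search for 17 in [6, 7, 8, 17, 19, 21, 26, 31, 32, 34, 47, 54, 56, 62, 64, 65, 68, 71]:

lo=0, hi=17, mid=8, arr[mid]=32 -> 32 > 17, search left half
lo=0, hi=7, mid=3, arr[mid]=17 -> Found target at index 3!

Binary search finds 17 at index 3 after 2 comparisons. The search repeatedly halves the search space by comparing with the middle element.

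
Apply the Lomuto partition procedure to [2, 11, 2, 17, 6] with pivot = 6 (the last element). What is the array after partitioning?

Lomuto partition with pivot = 6:

Initial array: [2, 11, 2, 17, 6]

arr[0]=2 <= 6: swap with position 0, array becomes [2, 11, 2, 17, 6]
arr[1]=11 > 6: no swap
arr[2]=2 <= 6: swap with position 1, array becomes [2, 2, 11, 17, 6]
arr[3]=17 > 6: no swap

Place pivot at position 2: [2, 2, 6, 17, 11]
Pivot position: 2

After partitioning with pivot 6, the array becomes [2, 2, 6, 17, 11]. The pivot is placed at index 2. All elements to the left of the pivot are <= 6, and all elements to the right are > 6.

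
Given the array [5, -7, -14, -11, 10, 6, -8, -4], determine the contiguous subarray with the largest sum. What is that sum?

Using Kadane's algorithm on [5, -7, -14, -11, 10, 6, -8, -4]:

Scanning through the array:
Position 1 (value -7): max_ending_here = -2, max_so_far = 5
Position 2 (value -14): max_ending_here = -14, max_so_far = 5
Position 3 (value -11): max_ending_here = -11, max_so_far = 5
Position 4 (value 10): max_ending_here = 10, max_so_far = 10
Position 5 (value 6): max_ending_here = 16, max_so_far = 16
Position 6 (value -8): max_ending_here = 8, max_so_far = 16
Position 7 (value -4): max_ending_here = 4, max_so_far = 16

Maximum subarray: [10, 6]
Maximum sum: 16

The maximum subarray is [10, 6] with sum 16. This subarray runs from index 4 to index 5.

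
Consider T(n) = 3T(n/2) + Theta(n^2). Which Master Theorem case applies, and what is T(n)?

Master Theorem for T(n) = 3T(n/2) + O(n^2):

a = 3, b = 2, c = 2
log_b(a) = log_2(3) = 1.5850

Case 3: c = 2 > log_2(3) = 1.5850
T(n) = O(n^2) = O(n^2)

For T(n) = 3T(n/2) + O(n^2): log_2(3) = 1.5850. This is Case 3 of the Master Theorem (c > log_b(a), work dominated by root), giving O(n^2).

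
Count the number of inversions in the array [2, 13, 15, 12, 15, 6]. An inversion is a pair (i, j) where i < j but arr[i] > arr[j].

Finding inversions in [2, 13, 15, 12, 15, 6]:

(1, 3): arr[1]=13 > arr[3]=12
(1, 5): arr[1]=13 > arr[5]=6
(2, 3): arr[2]=15 > arr[3]=12
(2, 5): arr[2]=15 > arr[5]=6
(3, 5): arr[3]=12 > arr[5]=6
(4, 5): arr[4]=15 > arr[5]=6

Total inversions: 6

The array has 6 inversion(s): (1,3), (1,5), (2,3), (2,5), (3,5), (4,5). Each pair (i,j) satisfies i < j and arr[i] > arr[j].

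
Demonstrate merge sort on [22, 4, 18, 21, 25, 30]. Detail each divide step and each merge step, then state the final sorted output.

Merge sort trace:

Split: [22, 4, 18, 21, 25, 30] -> [22, 4, 18] and [21, 25, 30]
  Split: [22, 4, 18] -> [22] and [4, 18]
    Split: [4, 18] -> [4] and [18]
    Merge: [4] + [18] -> [4, 18]
  Merge: [22] + [4, 18] -> [4, 18, 22]
  Split: [21, 25, 30] -> [21] and [25, 30]
    Split: [25, 30] -> [25] and [30]
    Merge: [25] + [30] -> [25, 30]
  Merge: [21] + [25, 30] -> [21, 25, 30]
Merge: [4, 18, 22] + [21, 25, 30] -> [4, 18, 21, 22, 25, 30]

Final sorted array: [4, 18, 21, 22, 25, 30]

The merge sort proceeds by recursively splitting the array and merging sorted halves.
After all merges, the sorted array is [4, 18, 21, 22, 25, 30].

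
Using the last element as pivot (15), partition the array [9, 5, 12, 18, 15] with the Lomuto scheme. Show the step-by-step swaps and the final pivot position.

Lomuto partition with pivot = 15:

Initial array: [9, 5, 12, 18, 15]

arr[0]=9 <= 15: swap with position 0, array becomes [9, 5, 12, 18, 15]
arr[1]=5 <= 15: swap with position 1, array becomes [9, 5, 12, 18, 15]
arr[2]=12 <= 15: swap with position 2, array becomes [9, 5, 12, 18, 15]
arr[3]=18 > 15: no swap

Place pivot at position 3: [9, 5, 12, 15, 18]
Pivot position: 3

After partitioning with pivot 15, the array becomes [9, 5, 12, 15, 18]. The pivot is placed at index 3. All elements to the left of the pivot are <= 15, and all elements to the right are > 15.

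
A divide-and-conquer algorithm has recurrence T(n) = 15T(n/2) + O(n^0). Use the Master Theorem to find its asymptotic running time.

Master Theorem for T(n) = 15T(n/2) + O(n^0):

a = 15, b = 2, c = 0
log_b(a) = log_2(15) = 3.9069

Case 1: c = 0 < log_2(15) = 3.9069
T(n) = O(n^(log_2 15))

For T(n) = 15T(n/2) + O(n^0): log_2(15) = 3.9069. This is Case 1 of the Master Theorem (c < log_b(a), work dominated by leaves), giving O(n^(log_2 15)).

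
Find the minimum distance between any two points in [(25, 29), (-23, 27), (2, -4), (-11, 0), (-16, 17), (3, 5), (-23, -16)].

Computing all pairwise distances among 7 points:

d((25, 29), (-23, 27)) = 48.0416
d((25, 29), (2, -4)) = 40.2244
d((25, 29), (-11, 0)) = 46.2277
d((25, 29), (-16, 17)) = 42.72
d((25, 29), (3, 5)) = 32.5576
d((25, 29), (-23, -16)) = 65.7951
d((-23, 27), (2, -4)) = 39.8246
d((-23, 27), (-11, 0)) = 29.5466
d((-23, 27), (-16, 17)) = 12.2066
d((-23, 27), (3, 5)) = 34.0588
d((-23, 27), (-23, -16)) = 43.0
d((2, -4), (-11, 0)) = 13.6015
d((2, -4), (-16, 17)) = 27.6586
d((2, -4), (3, 5)) = 9.0554 <-- minimum
d((2, -4), (-23, -16)) = 27.7308
d((-11, 0), (-16, 17)) = 17.72
d((-11, 0), (3, 5)) = 14.8661
d((-11, 0), (-23, -16)) = 20.0
d((-16, 17), (3, 5)) = 22.4722
d((-16, 17), (-23, -16)) = 33.7343
d((3, 5), (-23, -16)) = 33.4215

Closest pair: (2, -4) and (3, 5) with distance 9.0554

The closest pair is (2, -4) and (3, 5) with Euclidean distance 9.0554. For 7 points, brute-force pairwise comparison is shown above. For large n, the divide-and-conquer algorithm (sort by x, recurse on halves, check the dividing strip) achieves O(n log n).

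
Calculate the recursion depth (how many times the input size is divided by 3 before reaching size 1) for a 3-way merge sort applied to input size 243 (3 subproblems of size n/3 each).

For divide and conquer with division factor 3:

Problem sizes at each level:
Level 0: 243
Level 1: 81
Level 2: 27
Level 3: 9
Level 4: 3
Level 5: 1

The root is level 0 and the size-1 base case is level 5 (the tree spans levels 0 through 5, i.e. 6 levels counting the root), so the depth is the number of divisions: log_3(243) = 5

The recursion tree depth is log_3(243) = 5. At each level, the problem size is divided by 3, so it takes 5 divisions to reduce to a base case of size 1. The algorithm makes 3 recursive calls at each level.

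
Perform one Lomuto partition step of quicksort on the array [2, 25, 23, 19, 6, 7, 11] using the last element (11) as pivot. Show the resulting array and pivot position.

Lomuto partition with pivot = 11:

Initial array: [2, 25, 23, 19, 6, 7, 11]

arr[0]=2 <= 11: swap with position 0, array becomes [2, 25, 23, 19, 6, 7, 11]
arr[1]=25 > 11: no swap
arr[2]=23 > 11: no swap
arr[3]=19 > 11: no swap
arr[4]=6 <= 11: swap with position 1, array becomes [2, 6, 23, 19, 25, 7, 11]
arr[5]=7 <= 11: swap with position 2, array becomes [2, 6, 7, 19, 25, 23, 11]

Place pivot at position 3: [2, 6, 7, 11, 25, 23, 19]
Pivot position: 3

After partitioning with pivot 11, the array becomes [2, 6, 7, 11, 25, 23, 19]. The pivot is placed at index 3. All elements to the left of the pivot are <= 11, and all elements to the right are > 11.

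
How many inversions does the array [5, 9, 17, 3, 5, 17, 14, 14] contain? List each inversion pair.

Finding inversions in [5, 9, 17, 3, 5, 17, 14, 14]:

(0, 3): arr[0]=5 > arr[3]=3
(1, 3): arr[1]=9 > arr[3]=3
(1, 4): arr[1]=9 > arr[4]=5
(2, 3): arr[2]=17 > arr[3]=3
(2, 4): arr[2]=17 > arr[4]=5
(2, 6): arr[2]=17 > arr[6]=14
(2, 7): arr[2]=17 > arr[7]=14
(5, 6): arr[5]=17 > arr[6]=14
(5, 7): arr[5]=17 > arr[7]=14

Total inversions: 9

The array has 9 inversion(s): (0,3), (1,3), (1,4), (2,3), (2,4), (2,6), (2,7), (5,6), (5,7). Each pair (i,j) satisfies i < j and arr[i] > arr[j].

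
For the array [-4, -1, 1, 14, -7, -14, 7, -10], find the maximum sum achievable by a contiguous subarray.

Using Kadane's algorithm on [-4, -1, 1, 14, -7, -14, 7, -10]:

Scanning through the array:
Position 1 (value -1): max_ending_here = -1, max_so_far = -1
Position 2 (value 1): max_ending_here = 1, max_so_far = 1
Position 3 (value 14): max_ending_here = 15, max_so_far = 15
Position 4 (value -7): max_ending_here = 8, max_so_far = 15
Position 5 (value -14): max_ending_here = -6, max_so_far = 15
Position 6 (value 7): max_ending_here = 7, max_so_far = 15
Position 7 (value -10): max_ending_here = -3, max_so_far = 15

Maximum subarray: [1, 14]
Maximum sum: 15

The maximum subarray is [1, 14] with sum 15. This subarray runs from index 2 to index 3.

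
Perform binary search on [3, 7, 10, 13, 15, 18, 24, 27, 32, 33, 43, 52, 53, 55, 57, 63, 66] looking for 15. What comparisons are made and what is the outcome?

Binary search for 15 in [3, 7, 10, 13, 15, 18, 24, 27, 32, 33, 43, 52, 53, 55, 57, 63, 66]:

lo=0, hi=16, mid=8, arr[mid]=32 -> 32 > 15, search left half
lo=0, hi=7, mid=3, arr[mid]=13 -> 13 < 15, search right half
lo=4, hi=7, mid=5, arr[mid]=18 -> 18 > 15, search left half
lo=4, hi=4, mid=4, arr[mid]=15 -> Found target at index 4!

Binary search finds 15 at index 4 after 4 comparisons. The search repeatedly halves the search space by comparing with the middle element.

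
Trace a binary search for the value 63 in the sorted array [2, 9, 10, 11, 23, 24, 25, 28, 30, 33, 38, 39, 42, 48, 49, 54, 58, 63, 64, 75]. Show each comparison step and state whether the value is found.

Binary search for 63 in [2, 9, 10, 11, 23, 24, 25, 28, 30, 33, 38, 39, 42, 48, 49, 54, 58, 63, 64, 75]:

lo=0, hi=19, mid=9, arr[mid]=33 -> 33 < 63, search right half
lo=10, hi=19, mid=14, arr[mid]=49 -> 49 < 63, search right half
lo=15, hi=19, mid=17, arr[mid]=63 -> Found target at index 17!

Binary search finds 63 at index 17 after 3 comparisons. The search repeatedly halves the search space by comparing with the middle element.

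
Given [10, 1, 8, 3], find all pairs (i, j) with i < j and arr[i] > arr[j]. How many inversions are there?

Finding inversions in [10, 1, 8, 3]:

(0, 1): arr[0]=10 > arr[1]=1
(0, 2): arr[0]=10 > arr[2]=8
(0, 3): arr[0]=10 > arr[3]=3
(2, 3): arr[2]=8 > arr[3]=3

Total inversions: 4

The array has 4 inversion(s): (0,1), (0,2), (0,3), (2,3). Each pair (i,j) satisfies i < j and arr[i] > arr[j].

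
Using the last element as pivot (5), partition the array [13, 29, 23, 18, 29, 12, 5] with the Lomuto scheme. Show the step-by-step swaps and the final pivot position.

Lomuto partition with pivot = 5:

Initial array: [13, 29, 23, 18, 29, 12, 5]

arr[0]=13 > 5: no swap
arr[1]=29 > 5: no swap
arr[2]=23 > 5: no swap
arr[3]=18 > 5: no swap
arr[4]=29 > 5: no swap
arr[5]=12 > 5: no swap

Place pivot at position 0: [5, 29, 23, 18, 29, 12, 13]
Pivot position: 0

After partitioning with pivot 5, the array becomes [5, 29, 23, 18, 29, 12, 13]. The pivot is placed at index 0. All elements to the left of the pivot are <= 5, and all elements to the right are > 5.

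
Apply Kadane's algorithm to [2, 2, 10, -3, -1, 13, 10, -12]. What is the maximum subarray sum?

Using Kadane's algorithm on [2, 2, 10, -3, -1, 13, 10, -12]:

Scanning through the array:
Position 1 (value 2): max_ending_here = 4, max_so_far = 4
Position 2 (value 10): max_ending_here = 14, max_so_far = 14
Position 3 (value -3): max_ending_here = 11, max_so_far = 14
Position 4 (value -1): max_ending_here = 10, max_so_far = 14
Position 5 (value 13): max_ending_here = 23, max_so_far = 23
Position 6 (value 10): max_ending_here = 33, max_so_far = 33
Position 7 (value -12): max_ending_here = 21, max_so_far = 33

Maximum subarray: [2, 2, 10, -3, -1, 13, 10]
Maximum sum: 33

The maximum subarray is [2, 2, 10, -3, -1, 13, 10] with sum 33. This subarray runs from index 0 to index 6.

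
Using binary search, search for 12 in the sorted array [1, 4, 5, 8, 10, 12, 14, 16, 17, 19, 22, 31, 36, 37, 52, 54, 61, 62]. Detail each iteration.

Binary search for 12 in [1, 4, 5, 8, 10, 12, 14, 16, 17, 19, 22, 31, 36, 37, 52, 54, 61, 62]:

lo=0, hi=17, mid=8, arr[mid]=17 -> 17 > 12, search left half
lo=0, hi=7, mid=3, arr[mid]=8 -> 8 < 12, search right half
lo=4, hi=7, mid=5, arr[mid]=12 -> Found target at index 5!

Binary search finds 12 at index 5 after 3 comparisons. The search repeatedly halves the search space by comparing with the middle element.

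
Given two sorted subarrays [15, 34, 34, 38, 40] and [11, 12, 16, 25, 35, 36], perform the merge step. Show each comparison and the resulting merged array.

Merging process:

Compare 15 vs 11: take 11 from right. Merged: [11]
Compare 15 vs 12: take 12 from right. Merged: [11, 12]
Compare 15 vs 16: take 15 from left. Merged: [11, 12, 15]
Compare 34 vs 16: take 16 from right. Merged: [11, 12, 15, 16]
Compare 34 vs 25: take 25 from right. Merged: [11, 12, 15, 16, 25]
Compare 34 vs 35: take 34 from left. Merged: [11, 12, 15, 16, 25, 34]
Compare 34 vs 35: take 34 from left. Merged: [11, 12, 15, 16, 25, 34, 34]
Compare 38 vs 35: take 35 from right. Merged: [11, 12, 15, 16, 25, 34, 34, 35]
Compare 38 vs 36: take 36 from right. Merged: [11, 12, 15, 16, 25, 34, 34, 35, 36]
Append remaining from left: [38, 40]. Merged: [11, 12, 15, 16, 25, 34, 34, 35, 36, 38, 40]

Final merged array: [11, 12, 15, 16, 25, 34, 34, 35, 36, 38, 40]
Total comparisons: 9

The merged array is [11, 12, 15, 16, 25, 34, 34, 35, 36, 38, 40], requiring 9 comparisons. The merge step runs in O(n) time where n is the total number of elements.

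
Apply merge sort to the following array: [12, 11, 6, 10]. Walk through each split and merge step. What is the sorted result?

Merge sort trace:

Split: [12, 11, 6, 10] -> [12, 11] and [6, 10]
  Split: [12, 11] -> [12] and [11]
  Merge: [12] + [11] -> [11, 12]
  Split: [6, 10] -> [6] and [10]
  Merge: [6] + [10] -> [6, 10]
Merge: [11, 12] + [6, 10] -> [6, 10, 11, 12]

Final sorted array: [6, 10, 11, 12]

The merge sort proceeds by recursively splitting the array and merging sorted halves.
After all merges, the sorted array is [6, 10, 11, 12].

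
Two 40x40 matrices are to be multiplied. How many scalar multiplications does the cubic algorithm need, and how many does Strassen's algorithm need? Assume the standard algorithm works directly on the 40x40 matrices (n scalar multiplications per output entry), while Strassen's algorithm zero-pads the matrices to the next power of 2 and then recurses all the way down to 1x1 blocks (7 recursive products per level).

Matrix multiplication for 40x40 matrices:

Strassen's algorithm requires power-of-2 dimensions. Pad 40x40 to 64x64 (next power of 2).

Standard algorithm: 40^3 = 64000 multiplications
Strassen's algorithm: 7^(log2(64)) = 7^6 = 117649 multiplications
Difference: 64000 - 117649 = -53649 (Strassen uses MORE here due to padding overhead — for small or just-over-power-of-2 n, padding can outweigh the per-level savings)

Standard: 64000 multiplications (40^3). Strassen: 117649 multiplications (7^6, after padding to 64x64). Strassen reduces 8 recursive multiplications to 7 at each level.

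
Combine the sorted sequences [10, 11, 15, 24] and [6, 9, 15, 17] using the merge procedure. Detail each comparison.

Merging process:

Compare 10 vs 6: take 6 from right. Merged: [6]
Compare 10 vs 9: take 9 from right. Merged: [6, 9]
Compare 10 vs 15: take 10 from left. Merged: [6, 9, 10]
Compare 11 vs 15: take 11 from left. Merged: [6, 9, 10, 11]
Compare 15 vs 15: take 15 from left. Merged: [6, 9, 10, 11, 15]
Compare 24 vs 15: take 15 from right. Merged: [6, 9, 10, 11, 15, 15]
Compare 24 vs 17: take 17 from right. Merged: [6, 9, 10, 11, 15, 15, 17]
Append remaining from left: [24]. Merged: [6, 9, 10, 11, 15, 15, 17, 24]

Final merged array: [6, 9, 10, 11, 15, 15, 17, 24]
Total comparisons: 7

The merged array is [6, 9, 10, 11, 15, 15, 17, 24], requiring 7 comparisons. The merge step runs in O(n) time where n is the total number of elements.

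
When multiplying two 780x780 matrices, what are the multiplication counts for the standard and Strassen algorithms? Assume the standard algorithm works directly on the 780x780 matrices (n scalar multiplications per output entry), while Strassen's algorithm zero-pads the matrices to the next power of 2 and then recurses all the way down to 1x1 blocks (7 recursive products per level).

Matrix multiplication for 780x780 matrices:

Strassen's algorithm requires power-of-2 dimensions. Pad 780x780 to 1024x1024 (next power of 2).

Standard algorithm: 780^3 = 474552000 multiplications
Strassen's algorithm: 7^(log2(1024)) = 7^10 = 282475249 multiplications
Savings: 474552000 - 282475249 = 192076751 multiplications

Standard: 474552000 multiplications (780^3). Strassen: 282475249 multiplications (7^10, after padding to 1024x1024). Strassen reduces 8 recursive multiplications to 7 at each level.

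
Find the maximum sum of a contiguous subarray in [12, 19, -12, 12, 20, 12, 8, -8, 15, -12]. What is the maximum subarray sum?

Using Kadane's algorithm on [12, 19, -12, 12, 20, 12, 8, -8, 15, -12]:

Scanning through the array:
Position 1 (value 19): max_ending_here = 31, max_so_far = 31
Position 2 (value -12): max_ending_here = 19, max_so_far = 31
Position 3 (value 12): max_ending_here = 31, max_so_far = 31
Position 4 (value 20): max_ending_here = 51, max_so_far = 51
Position 5 (value 12): max_ending_here = 63, max_so_far = 63
Position 6 (value 8): max_ending_here = 71, max_so_far = 71
Position 7 (value -8): max_ending_here = 63, max_so_far = 71
Position 8 (value 15): max_ending_here = 78, max_so_far = 78
Position 9 (value -12): max_ending_here = 66, max_so_far = 78

Maximum subarray: [12, 19, -12, 12, 20, 12, 8, -8, 15]
Maximum sum: 78

The maximum subarray is [12, 19, -12, 12, 20, 12, 8, -8, 15] with sum 78. This subarray runs from index 0 to index 8.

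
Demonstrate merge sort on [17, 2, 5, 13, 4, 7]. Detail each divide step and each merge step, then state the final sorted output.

Merge sort trace:

Split: [17, 2, 5, 13, 4, 7] -> [17, 2, 5] and [13, 4, 7]
  Split: [17, 2, 5] -> [17] and [2, 5]
    Split: [2, 5] -> [2] and [5]
    Merge: [2] + [5] -> [2, 5]
  Merge: [17] + [2, 5] -> [2, 5, 17]
  Split: [13, 4, 7] -> [13] and [4, 7]
    Split: [4, 7] -> [4] and [7]
    Merge: [4] + [7] -> [4, 7]
  Merge: [13] + [4, 7] -> [4, 7, 13]
Merge: [2, 5, 17] + [4, 7, 13] -> [2, 4, 5, 7, 13, 17]

Final sorted array: [2, 4, 5, 7, 13, 17]

The merge sort proceeds by recursively splitting the array and merging sorted halves.
After all merges, the sorted array is [2, 4, 5, 7, 13, 17].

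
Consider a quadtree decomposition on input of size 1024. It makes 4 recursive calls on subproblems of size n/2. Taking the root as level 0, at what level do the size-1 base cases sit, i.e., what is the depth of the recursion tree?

For divide and conquer with division factor 2:

Problem sizes at each level:
Level 0: 1024
Level 1: 512
Level 2: 256
Level 3: 128
Level 4: 64
Level 5: 32
Level 6: 16
Level 7: 8
Level 8: 4
Level 9: 2
Level 10: 1

The root is level 0 and the size-1 base case is level 10 (the tree spans levels 0 through 10, i.e. 11 levels counting the root), so the depth is the number of divisions: log_2(1024) = 10

The recursion tree depth is log_2(1024) = 10. At each level, the problem size is divided by 2, so it takes 10 divisions to reduce to a base case of size 1. The algorithm makes 4 recursive calls at each level.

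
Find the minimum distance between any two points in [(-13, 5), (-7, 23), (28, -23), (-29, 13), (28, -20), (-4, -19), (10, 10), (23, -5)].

Computing all pairwise distances among 8 points:

d((-13, 5), (-7, 23)) = 18.9737
d((-13, 5), (28, -23)) = 49.6488
d((-13, 5), (-29, 13)) = 17.8885
d((-13, 5), (28, -20)) = 48.0208
d((-13, 5), (-4, -19)) = 25.632
d((-13, 5), (10, 10)) = 23.5372
d((-13, 5), (23, -5)) = 37.3631
d((-7, 23), (28, -23)) = 57.8014
d((-7, 23), (-29, 13)) = 24.1661
d((-7, 23), (28, -20)) = 55.4437
d((-7, 23), (-4, -19)) = 42.107
d((-7, 23), (10, 10)) = 21.4009
d((-7, 23), (23, -5)) = 41.0366
d((28, -23), (-29, 13)) = 67.4166
d((28, -23), (28, -20)) = 3.0 <-- minimum
d((28, -23), (-4, -19)) = 32.249
d((28, -23), (10, 10)) = 37.5899
d((28, -23), (23, -5)) = 18.6815
d((-29, 13), (28, -20)) = 65.8635
d((-29, 13), (-4, -19)) = 40.6079
d((-29, 13), (10, 10)) = 39.1152
d((-29, 13), (23, -5)) = 55.0273
d((28, -20), (-4, -19)) = 32.0156
d((28, -20), (10, 10)) = 34.9857
d((28, -20), (23, -5)) = 15.8114
d((-4, -19), (10, 10)) = 32.2025
d((-4, -19), (23, -5)) = 30.4138
d((10, 10), (23, -5)) = 19.8494

Closest pair: (28, -23) and (28, -20) with distance 3.0

The closest pair is (28, -23) and (28, -20) with Euclidean distance 3.0. For 8 points, brute-force pairwise comparison is shown above. For large n, the divide-and-conquer algorithm (sort by x, recurse on halves, check the dividing strip) achieves O(n log n).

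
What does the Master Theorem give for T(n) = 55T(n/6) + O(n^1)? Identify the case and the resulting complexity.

Master Theorem for T(n) = 55T(n/6) + O(n^1):

a = 55, b = 6, c = 1
log_b(a) = log_6(55) = 2.2365

Case 1: c = 1 < log_6(55) = 2.2365
T(n) = O(n^(log_6 55))

For T(n) = 55T(n/6) + O(n^1): log_6(55) = 2.2365. This is Case 1 of the Master Theorem (c < log_b(a), work dominated by leaves), giving O(n^(log_6 55)).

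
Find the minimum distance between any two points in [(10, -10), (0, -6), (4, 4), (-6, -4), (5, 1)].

Computing all pairwise distances among 5 points:

d((10, -10), (0, -6)) = 10.7703
d((10, -10), (4, 4)) = 15.2315
d((10, -10), (-6, -4)) = 17.088
d((10, -10), (5, 1)) = 12.083
d((0, -6), (4, 4)) = 10.7703
d((0, -6), (-6, -4)) = 6.3246
d((0, -6), (5, 1)) = 8.6023
d((4, 4), (-6, -4)) = 12.8062
d((4, 4), (5, 1)) = 3.1623 <-- minimum
d((-6, -4), (5, 1)) = 12.083

Closest pair: (4, 4) and (5, 1) with distance 3.1623

The closest pair is (4, 4) and (5, 1) with Euclidean distance 3.1623. For 5 points, brute-force pairwise comparison is shown above. For large n, the divide-and-conquer algorithm (sort by x, recurse on halves, check the dividing strip) achieves O(n log n).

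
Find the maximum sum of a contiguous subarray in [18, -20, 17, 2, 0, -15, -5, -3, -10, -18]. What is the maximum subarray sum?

Using Kadane's algorithm on [18, -20, 17, 2, 0, -15, -5, -3, -10, -18]:

Scanning through the array:
Position 1 (value -20): max_ending_here = -2, max_so_far = 18
Position 2 (value 17): max_ending_here = 17, max_so_far = 18
Position 3 (value 2): max_ending_here = 19, max_so_far = 19
Position 4 (value 0): max_ending_here = 19, max_so_far = 19
Position 5 (value -15): max_ending_here = 4, max_so_far = 19
Position 6 (value -5): max_ending_here = -1, max_so_far = 19
Position 7 (value -3): max_ending_here = -3, max_so_far = 19
Position 8 (value -10): max_ending_here = -10, max_so_far = 19
Position 9 (value -18): max_ending_here = -18, max_so_far = 19

Maximum subarray: [17, 2]
Maximum sum: 19

The maximum subarray is [17, 2] with sum 19. This subarray runs from index 2 to index 3.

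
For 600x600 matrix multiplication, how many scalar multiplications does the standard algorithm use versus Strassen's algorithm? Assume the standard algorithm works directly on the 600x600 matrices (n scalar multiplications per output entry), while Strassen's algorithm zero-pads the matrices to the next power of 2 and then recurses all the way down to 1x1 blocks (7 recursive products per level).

Matrix multiplication for 600x600 matrices:

Strassen's algorithm requires power-of-2 dimensions. Pad 600x600 to 1024x1024 (next power of 2).

Standard algorithm: 600^3 = 216000000 multiplications
Strassen's algorithm: 7^(log2(1024)) = 7^10 = 282475249 multiplications
Difference: 216000000 - 282475249 = -66475249 (Strassen uses MORE here due to padding overhead — for small or just-over-power-of-2 n, padding can outweigh the per-level savings)

Standard: 216000000 multiplications (600^3). Strassen: 282475249 multiplications (7^10, after padding to 1024x1024). Strassen reduces 8 recursive multiplications to 7 at each level.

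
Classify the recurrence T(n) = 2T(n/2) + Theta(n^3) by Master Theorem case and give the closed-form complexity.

Master Theorem for T(n) = 2T(n/2) + O(n^3):

a = 2, b = 2, c = 3
log_b(a) = log_2(2) = 1.0000

Case 3: c = 3 > log_2(2) = 1.0000
T(n) = O(n^3) = O(n^3)

For T(n) = 2T(n/2) + O(n^3): log_2(2) = 1.0000. This is Case 3 of the Master Theorem (c > log_b(a), work dominated by root), giving O(n^3).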